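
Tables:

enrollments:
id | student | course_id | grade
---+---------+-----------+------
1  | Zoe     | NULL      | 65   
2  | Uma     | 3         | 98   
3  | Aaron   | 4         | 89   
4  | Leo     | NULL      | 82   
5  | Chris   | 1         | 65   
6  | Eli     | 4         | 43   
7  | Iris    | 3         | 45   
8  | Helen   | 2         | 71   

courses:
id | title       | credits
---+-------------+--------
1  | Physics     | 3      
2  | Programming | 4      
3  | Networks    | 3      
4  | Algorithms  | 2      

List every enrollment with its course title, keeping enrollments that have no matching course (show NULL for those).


LEFT JOIN keeps every row from enrollments (the left table); where course_id has no match in courses, the course columns become NULL. Walk through each enrollment:
  - enrollment 1 (Zoe): course_id=NULL, no match -> kept with NULL
  - enrollment 2 (Uma): course_id=3 -> matches Networks
  - enrollment 3 (Aaron): course_id=4 -> matches Algorithms
  - enrollment 4 (Leo): course_id=NULL, no match -> kept with NULL
  - enrollment 5 (Chris): course_id=1 -> matches Physics
  - enrollment 6 (Eli): course_id=4 -> matches Algorithms
  - enrollment 7 (Iris): course_id=3 -> matches Networks
  - enrollment 8 (Helen): course_id=2 -> matches Programming
All 8 rows appear; 2 have NULL course.

SQL:
SELECT a.student, b.title AS course
FROM enrollments a
LEFT JOIN courses b ON a.course_id = b.id

Result:
student | course     
--------+------------
Zoe     | NULL       
Uma     | Networks   
Aaron   | Algorithms 
Leo     | NULL       
Chris   | Physics    
Eli     | Algorithms 
Iris    | Networks   
Helen   | Programming


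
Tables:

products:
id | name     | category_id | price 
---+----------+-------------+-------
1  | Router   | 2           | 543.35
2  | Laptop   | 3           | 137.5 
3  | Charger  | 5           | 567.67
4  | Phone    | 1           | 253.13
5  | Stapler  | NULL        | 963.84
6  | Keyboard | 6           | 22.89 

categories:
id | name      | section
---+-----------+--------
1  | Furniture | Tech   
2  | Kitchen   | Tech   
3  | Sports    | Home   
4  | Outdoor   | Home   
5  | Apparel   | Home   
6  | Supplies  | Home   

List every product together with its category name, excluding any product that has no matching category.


INNER JOIN keeps only products rows whose category_id matches an id in categories. Walk through each product:
  - product 1 (Router): category_id=2 -> matches Kitchen
  - product 2 (Laptop): category_id=3 -> matches Sports
  - product 3 (Charger): category_id=5 -> matches Apparel
  - product 4 (Phone): category_id=1 -> matches Furniture
  - product 5 (Stapler): category_id=NULL, no match -> dropped
  - product 6 (Keyboard): category_id=6 -> matches Supplies
So 1 of 6 rows is dropped.

SQL:
SELECT a.name, b.name AS category
FROM products a
INNER JOIN categories b ON a.category_id = b.id

Result:
name     | category 
---------+----------
Router   | Kitchen  
Laptop   | Sports   
Charger  | Apparel  
Phone    | Furniture
Keyboard | Supplies 


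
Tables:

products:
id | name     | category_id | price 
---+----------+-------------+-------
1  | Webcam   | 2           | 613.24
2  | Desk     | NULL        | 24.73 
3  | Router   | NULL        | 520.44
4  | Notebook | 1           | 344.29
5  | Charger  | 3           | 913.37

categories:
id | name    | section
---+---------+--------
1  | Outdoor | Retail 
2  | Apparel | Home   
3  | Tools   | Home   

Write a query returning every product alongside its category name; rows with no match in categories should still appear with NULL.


LEFT JOIN keeps every row from products (the left table); where category_id has no match in categories, the category columns become NULL. Walk through each product:
  - product 1 (Webcam): category_id=2 -> matches Apparel
  - product 2 (Desk): category_id=NULL, no match -> kept with NULL
  - product 3 (Router): category_id=NULL, no match -> kept with NULL
  - product 4 (Notebook): category_id=1 -> matches Outdoor
  - product 5 (Charger): category_id=3 -> matches Tools
All 5 rows appear; 2 have NULL category.

SQL:
SELECT a.name, b.name AS category
FROM products a
LEFT JOIN categories b ON a.category_id = b.id

Result:
name     | category
---------+---------
Webcam   | Apparel 
Desk     | NULL    
Router   | NULL    
Notebook | Outdoor 
Charger  | Tools   


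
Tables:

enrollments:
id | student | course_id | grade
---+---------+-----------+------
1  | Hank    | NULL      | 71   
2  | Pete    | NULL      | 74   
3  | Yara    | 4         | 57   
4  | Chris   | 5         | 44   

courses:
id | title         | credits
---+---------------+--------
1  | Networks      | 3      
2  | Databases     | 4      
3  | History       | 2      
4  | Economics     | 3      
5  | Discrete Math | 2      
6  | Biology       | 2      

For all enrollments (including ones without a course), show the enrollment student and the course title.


LEFT JOIN keeps every row from enrollments (the left table); where course_id has no match in courses, the course columns become NULL. Walk through each enrollment:
  - enrollment 1 (Hank): course_id=NULL, no match -> kept with NULL
  - enrollment 2 (Pete): course_id=NULL, no match -> kept with NULL
  - enrollment 3 (Yara): course_id=4 -> matches Economics
  - enrollment 4 (Chris): course_id=5 -> matches Discrete Math
All 4 rows appear; 2 have NULL course.

SQL:
SELECT a.student, b.title AS course
FROM enrollments a
LEFT JOIN courses b ON a.course_id = b.id

Result:
student | course       
--------+--------------
Hank    | NULL         
Pete    | NULL         
Yara    | Economics    
Chris   | Discrete Math


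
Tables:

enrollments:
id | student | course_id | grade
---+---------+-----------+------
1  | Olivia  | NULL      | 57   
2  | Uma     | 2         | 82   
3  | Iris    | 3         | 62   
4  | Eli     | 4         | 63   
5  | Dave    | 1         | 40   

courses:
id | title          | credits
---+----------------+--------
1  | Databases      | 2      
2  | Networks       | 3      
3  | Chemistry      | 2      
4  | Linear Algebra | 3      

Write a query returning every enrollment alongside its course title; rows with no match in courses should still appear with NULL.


LEFT JOIN keeps every row from enrollments (the left table); where course_id has no match in courses, the course columns become NULL. Walk through each enrollment:
  - enrollment 1 (Olivia): course_id=NULL, no match -> kept with NULL
  - enrollment 2 (Uma): course_id=2 -> matches Networks
  - enrollment 3 (Iris): course_id=3 -> matches Chemistry
  - enrollment 4 (Eli): course_id=4 -> matches Linear Algebra
  - enrollment 5 (Dave): course_id=1 -> matches Databases
All 5 rows appear; 1 has NULL course.

SQL:
SELECT a.student, b.title AS course
FROM enrollments a
LEFT JOIN courses b ON a.course_id = b.id

Result:
student | course        
--------+---------------
Olivia  | NULL          
Uma     | Networks      
Iris    | Chemistry     
Eli     | Linear Algebra
Dave    | Databases     


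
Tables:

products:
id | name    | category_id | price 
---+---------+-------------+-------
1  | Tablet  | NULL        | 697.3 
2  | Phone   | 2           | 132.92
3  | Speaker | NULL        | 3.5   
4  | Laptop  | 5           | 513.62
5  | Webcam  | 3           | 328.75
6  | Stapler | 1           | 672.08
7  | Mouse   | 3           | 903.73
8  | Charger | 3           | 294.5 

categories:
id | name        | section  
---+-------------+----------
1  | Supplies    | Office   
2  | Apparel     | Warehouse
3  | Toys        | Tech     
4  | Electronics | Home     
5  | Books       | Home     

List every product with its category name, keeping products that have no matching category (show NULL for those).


LEFT JOIN keeps every row from products (the left table); where category_id has no match in categories, the category columns become NULL. Walk through each product:
  - product 1 (Tablet): category_id=NULL, no match -> kept with NULL
  - product 2 (Phone): category_id=2 -> matches Apparel
  - product 3 (Speaker): category_id=NULL, no match -> kept with NULL
  - product 4 (Laptop): category_id=5 -> matches Books
  - product 5 (Webcam): category_id=3 -> matches Toys
  - product 6 (Stapler): category_id=1 -> matches Supplies
  - product 7 (Mouse): category_id=3 -> matches Toys
  - product 8 (Charger): category_id=3 -> matches Toys
All 8 rows appear; 2 have NULL category.

SQL:
SELECT a.name, b.name AS category
FROM products a
LEFT JOIN categories b ON a.category_id = b.id

Result:
name    | category
--------+---------
Tablet  | NULL    
Phone   | Apparel 
Speaker | NULL    
Laptop  | Books   
Webcam  | Toys    
Stapler | Supplies
Mouse   | Toys    
Charger | Toys    


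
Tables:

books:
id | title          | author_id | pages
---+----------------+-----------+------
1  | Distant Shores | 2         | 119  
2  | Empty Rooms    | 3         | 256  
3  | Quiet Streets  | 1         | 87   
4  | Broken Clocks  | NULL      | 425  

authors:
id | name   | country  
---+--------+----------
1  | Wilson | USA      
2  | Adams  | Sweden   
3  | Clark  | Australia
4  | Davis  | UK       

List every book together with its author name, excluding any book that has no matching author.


INNER JOIN keeps only books rows whose author_id matches an id in authors. Walk through each book:
  - book 1 (Distant Shores): author_id=2 -> matches Adams
  - book 2 (Empty Rooms): author_id=3 -> matches Clark
  - book 3 (Quiet Streets): author_id=1 -> matches Wilson
  - book 4 (Broken Clocks): author_id=NULL, no match -> dropped
So 1 of 4 rows is dropped.

SQL:
SELECT a.title, b.name AS author
FROM books a
INNER JOIN authors b ON a.author_id = b.id

Result:
title          | author
---------------+-------
Distant Shores | Adams 
Empty Rooms    | Clark 
Quiet Streets  | Wilson


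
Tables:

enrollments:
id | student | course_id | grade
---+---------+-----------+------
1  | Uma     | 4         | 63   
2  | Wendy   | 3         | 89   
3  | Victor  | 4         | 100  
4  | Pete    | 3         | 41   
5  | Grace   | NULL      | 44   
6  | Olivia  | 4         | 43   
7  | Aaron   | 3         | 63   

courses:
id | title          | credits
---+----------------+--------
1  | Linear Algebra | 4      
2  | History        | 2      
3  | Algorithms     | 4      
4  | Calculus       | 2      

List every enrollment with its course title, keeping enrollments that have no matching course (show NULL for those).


LEFT JOIN keeps every row from enrollments (the left table); where course_id has no match in courses, the course columns become NULL. Walk through each enrollment:
  - enrollment 1 (Uma): course_id=4 -> matches Calculus
  - enrollment 2 (Wendy): course_id=3 -> matches Algorithms
  - enrollment 3 (Victor): course_id=4 -> matches Calculus
  - enrollment 4 (Pete): course_id=3 -> matches Algorithms
  - enrollment 5 (Grace): course_id=NULL, no match -> kept with NULL
  - enrollment 6 (Olivia): course_id=4 -> matches Calculus
  - enrollment 7 (Aaron): course_id=3 -> matches Algorithms
All 7 rows appear; 1 has NULL course.

SQL:
SELECT a.student, b.title AS course
FROM enrollments a
LEFT JOIN courses b ON a.course_id = b.id

Result:
student | course    
--------+-----------
Uma     | Calculus  
Wendy   | Algorithms
Victor  | Calculus  
Pete    | Algorithms
Grace   | NULL      
Olivia  | Calculus  
Aaron   | Algorithms


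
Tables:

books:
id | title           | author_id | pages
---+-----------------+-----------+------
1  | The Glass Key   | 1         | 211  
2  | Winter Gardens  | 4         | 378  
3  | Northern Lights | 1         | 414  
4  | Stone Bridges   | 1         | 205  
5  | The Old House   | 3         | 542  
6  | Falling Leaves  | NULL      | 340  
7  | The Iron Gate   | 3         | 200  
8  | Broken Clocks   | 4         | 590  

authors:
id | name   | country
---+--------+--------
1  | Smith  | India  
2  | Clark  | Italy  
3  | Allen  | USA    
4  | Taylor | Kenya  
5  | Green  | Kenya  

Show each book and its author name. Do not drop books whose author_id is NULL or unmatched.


LEFT JOIN keeps every row from books (the left table); where author_id has no match in authors, the author columns become NULL. Walk through each book:
  - book 1 (The Glass Key): author_id=1 -> matches Smith
  - book 2 (Winter Gardens): author_id=4 -> matches Taylor
  - book 3 (Northern Lights): author_id=1 -> matches Smith
  - book 4 (Stone Bridges): author_id=1 -> matches Smith
  - book 5 (The Old House): author_id=3 -> matches Allen
  - book 6 (Falling Leaves): author_id=NULL, no match -> kept with NULL
  - book 7 (The Iron Gate): author_id=3 -> matches Allen
  - book 8 (Broken Clocks): author_id=4 -> matches Taylor
All 8 rows appear; 1 has NULL author.

SQL:
SELECT a.title, b.name AS author
FROM books a
LEFT JOIN authors b ON a.author_id = b.id

Result:
title           | author
----------------+-------
The Glass Key   | Smith 
Winter Gardens  | Taylor
Northern Lights | Smith 
Stone Bridges   | Smith 
The Old House   | Allen 
Falling Leaves  | NULL  
The Iron Gate   | Allen 
Broken Clocks   | Taylor


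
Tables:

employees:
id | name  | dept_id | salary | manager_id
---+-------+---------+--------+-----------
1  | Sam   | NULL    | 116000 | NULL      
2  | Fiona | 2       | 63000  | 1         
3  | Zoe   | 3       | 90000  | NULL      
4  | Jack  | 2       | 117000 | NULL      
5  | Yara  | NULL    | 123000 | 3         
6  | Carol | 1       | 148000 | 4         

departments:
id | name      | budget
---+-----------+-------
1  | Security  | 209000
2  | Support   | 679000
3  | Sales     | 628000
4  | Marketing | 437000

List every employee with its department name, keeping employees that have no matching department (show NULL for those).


LEFT JOIN keeps every row from employees (the left table); where dept_id has no match in departments, the department columns become NULL. Walk through each employee:
  - employee 1 (Sam): dept_id=NULL, no match -> kept with NULL
  - employee 2 (Fiona): dept_id=2 -> matches Support
  - employee 3 (Zoe): dept_id=3 -> matches Sales
  - employee 4 (Jack): dept_id=2 -> matches Support
  - employee 5 (Yara): dept_id=NULL, no match -> kept with NULL
  - employee 6 (Carol): dept_id=1 -> matches Security
All 6 rows appear; 2 have NULL department.

SQL:
SELECT a.name, b.name AS department
FROM employees a
LEFT JOIN departments b ON a.dept_id = b.id

Result:
name  | department
------+-----------
Sam   | NULL      
Fiona | Support   
Zoe   | Sales     
Jack  | Support   
Yara  | NULL      
Carol | Security  


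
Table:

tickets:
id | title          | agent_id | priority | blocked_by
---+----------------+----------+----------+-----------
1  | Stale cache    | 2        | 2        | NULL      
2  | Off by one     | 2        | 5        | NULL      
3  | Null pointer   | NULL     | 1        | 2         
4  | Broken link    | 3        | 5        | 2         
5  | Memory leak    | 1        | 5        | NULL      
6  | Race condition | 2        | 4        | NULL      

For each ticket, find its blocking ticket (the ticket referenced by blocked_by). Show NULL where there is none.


This is a self-join: tickets is joined to a second copy of itself, matching each row's blocked_by to another row's id. Use LEFT JOIN so rows with blocked_by=NULL are kept.
  - ticket 1 (Stale cache): blocked_by=NULL -> NULL
  - ticket 2 (Off by one): blocked_by=NULL -> NULL
  - ticket 3 (Null pointer): blocked_by=2 -> Off by one
  - ticket 4 (Broken link): blocked_by=2 -> Off by one
  - ticket 5 (Memory leak): blocked_by=NULL -> NULL
  - ticket 6 (Race condition): blocked_by=NULL -> NULL

SQL:
SELECT a.title AS item, b.title AS blocked_by
FROM tickets a
LEFT JOIN tickets b ON a.blocked_by = b.id

Result:
item           | blocked_by
---------------+-----------
Stale cache    | NULL      
Off by one     | NULL      
Null pointer   | Off by one
Broken link    | Off by one
Memory leak    | NULL      
Race condition | NULL      


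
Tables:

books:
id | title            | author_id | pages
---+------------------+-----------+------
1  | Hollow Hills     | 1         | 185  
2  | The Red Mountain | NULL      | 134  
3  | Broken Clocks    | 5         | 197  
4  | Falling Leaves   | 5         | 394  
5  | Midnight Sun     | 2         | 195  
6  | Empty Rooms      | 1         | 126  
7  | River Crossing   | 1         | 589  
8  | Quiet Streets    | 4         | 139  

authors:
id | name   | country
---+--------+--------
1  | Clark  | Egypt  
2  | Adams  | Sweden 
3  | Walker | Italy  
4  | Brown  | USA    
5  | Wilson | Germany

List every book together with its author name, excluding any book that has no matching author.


INNER JOIN keeps only books rows whose author_id matches an id in authors. Walk through each book:
  - book 1 (Hollow Hills): author_id=1 -> matches Clark
  - book 2 (The Red Mountain): author_id=NULL, no match -> dropped
  - book 3 (Broken Clocks): author_id=5 -> matches Wilson
  - book 4 (Falling Leaves): author_id=5 -> matches Wilson
  - book 5 (Midnight Sun): author_id=2 -> matches Adams
  - book 6 (Empty Rooms): author_id=1 -> matches Clark
  - book 7 (River Crossing): author_id=1 -> matches Clark
  - book 8 (Quiet Streets): author_id=4 -> matches Brown
So 1 of 8 rows is dropped.

SQL:
SELECT a.title, b.name AS author
FROM books a
INNER JOIN authors b ON a.author_id = b.id

Result:
title          | author
---------------+-------
Hollow Hills   | Clark 
Broken Clocks  | Wilson
Falling Leaves | Wilson
Midnight Sun   | Adams 
Empty Rooms    | Clark 
River Crossing | Clark 
Quiet Streets  | Brown 


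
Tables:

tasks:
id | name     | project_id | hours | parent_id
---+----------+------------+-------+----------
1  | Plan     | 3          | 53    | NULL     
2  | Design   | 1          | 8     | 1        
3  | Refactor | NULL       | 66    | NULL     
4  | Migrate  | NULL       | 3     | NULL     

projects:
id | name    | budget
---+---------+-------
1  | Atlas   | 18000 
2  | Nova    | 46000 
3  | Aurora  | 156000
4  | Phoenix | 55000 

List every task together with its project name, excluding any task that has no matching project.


INNER JOIN keeps only tasks rows whose project_id matches an id in projects. Walk through each task:
  - task 1 (Plan): project_id=3 -> matches Aurora
  - task 2 (Design): project_id=1 -> matches Atlas
  - task 3 (Refactor): project_id=NULL, no match -> dropped
  - task 4 (Migrate): project_id=NULL, no match -> dropped
So 2 of 4 rows are dropped.

SQL:
SELECT a.name, b.name AS project
FROM tasks a
INNER JOIN projects b ON a.project_id = b.id

Result:
name   | project
-------+--------
Plan   | Aurora 
Design | Atlas  


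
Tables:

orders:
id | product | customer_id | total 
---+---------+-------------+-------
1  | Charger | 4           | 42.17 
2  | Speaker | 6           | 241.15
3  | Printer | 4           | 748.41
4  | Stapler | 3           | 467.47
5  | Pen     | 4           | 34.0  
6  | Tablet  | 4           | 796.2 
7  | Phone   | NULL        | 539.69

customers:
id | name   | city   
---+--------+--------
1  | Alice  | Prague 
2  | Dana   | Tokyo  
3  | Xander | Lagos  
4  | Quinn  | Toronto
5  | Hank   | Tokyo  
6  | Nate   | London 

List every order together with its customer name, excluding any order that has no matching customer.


INNER JOIN keeps only orders rows whose customer_id matches an id in customers. Walk through each order:
  - order 1 (Charger): customer_id=4 -> matches Quinn
  - order 2 (Speaker): customer_id=6 -> matches Nate
  - order 3 (Printer): customer_id=4 -> matches Quinn
  - order 4 (Stapler): customer_id=3 -> matches Xander
  - order 5 (Pen): customer_id=4 -> matches Quinn
  - order 6 (Tablet): customer_id=4 -> matches Quinn
  - order 7 (Phone): customer_id=NULL, no match -> dropped
So 1 of 7 rows is dropped.

SQL:
SELECT a.product, b.name AS customer
FROM orders a
INNER JOIN customers b ON a.customer_id = b.id

Result:
product | customer
--------+---------
Charger | Quinn   
Speaker | Nate    
Printer | Quinn   
Stapler | Xander  
Pen     | Quinn   
Tablet  | Quinn   


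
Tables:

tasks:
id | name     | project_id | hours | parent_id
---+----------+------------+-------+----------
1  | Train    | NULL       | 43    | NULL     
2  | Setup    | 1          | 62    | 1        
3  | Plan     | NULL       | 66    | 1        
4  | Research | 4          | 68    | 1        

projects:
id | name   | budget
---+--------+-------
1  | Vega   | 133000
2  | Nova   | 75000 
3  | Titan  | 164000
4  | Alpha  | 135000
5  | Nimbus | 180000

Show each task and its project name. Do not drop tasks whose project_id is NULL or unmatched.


LEFT JOIN keeps every row from tasks (the left table); where project_id has no match in projects, the project columns become NULL. Walk through each task:
  - task 1 (Train): project_id=NULL, no match -> kept with NULL
  - task 2 (Setup): project_id=1 -> matches Vega
  - task 3 (Plan): project_id=NULL, no match -> kept with NULL
  - task 4 (Research): project_id=4 -> matches Alpha
All 4 rows appear; 2 have NULL project.

SQL:
SELECT a.name, b.name AS project
FROM tasks a
LEFT JOIN projects b ON a.project_id = b.id

Result:
name     | project
---------+--------
Train    | NULL   
Setup    | Vega   
Plan     | NULL   
Research | Alpha  


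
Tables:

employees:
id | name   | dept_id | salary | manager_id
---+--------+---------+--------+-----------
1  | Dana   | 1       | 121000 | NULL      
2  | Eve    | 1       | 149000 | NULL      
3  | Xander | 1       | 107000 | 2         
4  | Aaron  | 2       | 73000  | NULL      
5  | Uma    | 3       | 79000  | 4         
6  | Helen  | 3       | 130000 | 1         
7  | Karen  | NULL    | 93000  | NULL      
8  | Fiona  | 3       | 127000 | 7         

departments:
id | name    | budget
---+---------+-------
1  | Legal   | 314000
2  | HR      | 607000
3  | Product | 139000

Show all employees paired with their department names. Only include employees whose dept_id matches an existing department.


INNER JOIN keeps only employees rows whose dept_id matches an id in departments. Walk through each employee:
  - employee 1 (Dana): dept_id=1 -> matches Legal
  - employee 2 (Eve): dept_id=1 -> matches Legal
  - employee 3 (Xander): dept_id=1 -> matches Legal
  - employee 4 (Aaron): dept_id=2 -> matches HR
  - employee 5 (Uma): dept_id=3 -> matches Product
  - employee 6 (Helen): dept_id=3 -> matches Product
  - employee 7 (Karen): dept_id=NULL, no match -> dropped
  - employee 8 (Fiona): dept_id=3 -> matches Product
So 1 of 8 rows is dropped.

SQL:
SELECT a.name, b.name AS department
FROM employees a
INNER JOIN departments b ON a.dept_id = b.id

Result:
name   | department
-------+-----------
Dana   | Legal     
Eve    | Legal     
Xander | Legal     
Aaron  | HR        
Uma    | Product   
Helen  | Product   
Fiona  | Product   


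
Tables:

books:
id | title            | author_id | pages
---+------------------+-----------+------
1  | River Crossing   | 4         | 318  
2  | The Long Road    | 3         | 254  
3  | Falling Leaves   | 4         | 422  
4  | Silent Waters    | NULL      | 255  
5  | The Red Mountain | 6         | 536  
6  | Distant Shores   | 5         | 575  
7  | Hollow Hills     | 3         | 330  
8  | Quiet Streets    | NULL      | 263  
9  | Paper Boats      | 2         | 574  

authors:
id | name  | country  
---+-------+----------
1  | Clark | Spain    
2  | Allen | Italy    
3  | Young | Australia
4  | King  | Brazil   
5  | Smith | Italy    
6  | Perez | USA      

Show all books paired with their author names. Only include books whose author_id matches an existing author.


INNER JOIN keeps only books rows whose author_id matches an id in authors. Walk through each book:
  - book 1 (River Crossing): author_id=4 -> matches King
  - book 2 (The Long Road): author_id=3 -> matches Young
  - book 3 (Falling Leaves): author_id=4 -> matches King
  - book 4 (Silent Waters): author_id=NULL, no match -> dropped
  - book 5 (The Red Mountain): author_id=6 -> matches Perez
  - book 6 (Distant Shores): author_id=5 -> matches Smith
  - book 7 (Hollow Hills): author_id=3 -> matches Young
  - book 8 (Quiet Streets): author_id=NULL, no match -> dropped
  - book 9 (Paper Boats): author_id=2 -> matches Allen
So 2 of 9 rows are dropped.

SQL:
SELECT a.title, b.name AS author
FROM books a
INNER JOIN authors b ON a.author_id = b.id

Result:
title            | author
-----------------+-------
River Crossing   | King  
The Long Road    | Young 
Falling Leaves   | King  
The Red Mountain | Perez 
Distant Shores   | Smith 
Hollow Hills     | Young 
Paper Boats      | Allen 


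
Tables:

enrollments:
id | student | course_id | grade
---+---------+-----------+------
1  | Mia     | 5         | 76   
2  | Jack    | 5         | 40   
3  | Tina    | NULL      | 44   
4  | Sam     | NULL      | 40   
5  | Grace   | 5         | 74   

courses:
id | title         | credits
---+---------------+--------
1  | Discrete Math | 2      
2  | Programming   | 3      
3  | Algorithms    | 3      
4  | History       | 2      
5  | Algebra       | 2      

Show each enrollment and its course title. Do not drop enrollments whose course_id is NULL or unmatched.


LEFT JOIN keeps every row from enrollments (the left table); where course_id has no match in courses, the course columns become NULL. Walk through each enrollment:
  - enrollment 1 (Mia): course_id=5 -> matches Algebra
  - enrollment 2 (Jack): course_id=5 -> matches Algebra
  - enrollment 3 (Tina): course_id=NULL, no match -> kept with NULL
  - enrollment 4 (Sam): course_id=NULL, no match -> kept with NULL
  - enrollment 5 (Grace): course_id=5 -> matches Algebra
All 5 rows appear; 2 have NULL course.

SQL:
SELECT a.student, b.title AS course
FROM enrollments a
LEFT JOIN courses b ON a.course_id = b.id

Result:
student | course 
--------+--------
Mia     | Algebra
Jack    | Algebra
Tina    | NULL   
Sam     | NULL   
Grace   | Algebra


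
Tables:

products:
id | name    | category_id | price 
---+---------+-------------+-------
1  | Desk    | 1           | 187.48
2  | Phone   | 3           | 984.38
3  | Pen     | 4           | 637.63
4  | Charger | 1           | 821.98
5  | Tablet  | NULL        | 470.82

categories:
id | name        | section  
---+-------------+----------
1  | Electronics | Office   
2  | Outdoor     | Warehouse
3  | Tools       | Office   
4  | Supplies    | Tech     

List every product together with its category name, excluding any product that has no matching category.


INNER JOIN keeps only products rows whose category_id matches an id in categories. Walk through each product:
  - product 1 (Desk): category_id=1 -> matches Electronics
  - product 2 (Phone): category_id=3 -> matches Tools
  - product 3 (Pen): category_id=4 -> matches Supplies
  - product 4 (Charger): category_id=1 -> matches Electronics
  - product 5 (Tablet): category_id=NULL, no match -> dropped
So 1 of 5 rows is dropped.

SQL:
SELECT a.name, b.name AS category
FROM products a
INNER JOIN categories b ON a.category_id = b.id

Result:
name    | category   
--------+------------
Desk    | Electronics
Phone   | Tools      
Pen     | Supplies   
Charger | Electronics


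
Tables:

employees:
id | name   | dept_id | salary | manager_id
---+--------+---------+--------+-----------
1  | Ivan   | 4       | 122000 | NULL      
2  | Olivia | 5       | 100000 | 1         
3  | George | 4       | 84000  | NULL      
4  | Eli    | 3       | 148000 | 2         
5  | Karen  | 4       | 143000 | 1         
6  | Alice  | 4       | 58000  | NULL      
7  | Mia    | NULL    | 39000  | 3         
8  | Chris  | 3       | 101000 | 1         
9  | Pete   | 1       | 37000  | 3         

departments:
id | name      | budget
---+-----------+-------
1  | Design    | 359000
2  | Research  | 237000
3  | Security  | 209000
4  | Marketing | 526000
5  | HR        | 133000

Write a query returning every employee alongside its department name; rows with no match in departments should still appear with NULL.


LEFT JOIN keeps every row from employees (the left table); where dept_id has no match in departments, the department columns become NULL. Walk through each employee:
  - employee 1 (Ivan): dept_id=4 -> matches Marketing
  - employee 2 (Olivia): dept_id=5 -> matches HR
  - employee 3 (George): dept_id=4 -> matches Marketing
  - employee 4 (Eli): dept_id=3 -> matches Security
  - employee 5 (Karen): dept_id=4 -> matches Marketing
  - employee 6 (Alice): dept_id=4 -> matches Marketing
  - employee 7 (Mia): dept_id=NULL, no match -> kept with NULL
  - employee 8 (Chris): dept_id=3 -> matches Security
  - employee 9 (Pete): dept_id=1 -> matches Design
All 9 rows appear; 1 has NULL department.

SQL:
SELECT a.name, b.name AS department
FROM employees a
LEFT JOIN departments b ON a.dept_id = b.id

Result:
name   | department
-------+-----------
Ivan   | Marketing 
Olivia | HR        
George | Marketing 
Eli    | Security  
Karen  | Marketing 
Alice  | Marketing 
Mia    | NULL      
Chris  | Security  
Pete   | Design    


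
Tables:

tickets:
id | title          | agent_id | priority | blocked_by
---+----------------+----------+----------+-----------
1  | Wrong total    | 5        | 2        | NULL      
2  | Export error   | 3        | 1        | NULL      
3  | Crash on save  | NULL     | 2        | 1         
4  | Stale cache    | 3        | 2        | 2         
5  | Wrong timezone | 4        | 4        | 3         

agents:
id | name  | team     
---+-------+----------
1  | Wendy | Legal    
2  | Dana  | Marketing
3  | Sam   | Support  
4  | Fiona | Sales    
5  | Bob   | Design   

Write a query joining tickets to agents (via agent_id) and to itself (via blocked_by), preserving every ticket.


Two LEFT JOINs from the same base table tickets: one to agents via agent_id, one to tickets itself via blocked_by. Both are LEFT so every ticket is preserved.
Match against agents:
  - ticket 1 (Wrong total): agent_id=5 -> matches Bob
  - ticket 2 (Export error): agent_id=3 -> matches Sam
  - ticket 3 (Crash on save): agent_id=NULL, no match -> kept with NULL
  - ticket 4 (Stale cache): agent_id=3 -> matches Sam
  - ticket 5 (Wrong timezone): agent_id=4 -> matches Fiona
Match against tickets (self):
  - ticket 1 (Wrong total): blocked_by=NULL -> NULL
  - ticket 2 (Export error): blocked_by=NULL -> NULL
  - ticket 3 (Crash on save): blocked_by=1 -> Wrong total
  - ticket 4 (Stale cache): blocked_by=2 -> Export error
  - ticket 5 (Wrong timezone): blocked_by=3 -> Crash on save

SQL:
SELECT a.title, b.name AS agent, c.title AS blocked_by
FROM tickets a
LEFT JOIN agents b ON a.agent_id = b.id
LEFT JOIN tickets c ON a.blocked_by = c.id

Result:
title          | agent | blocked_by   
---------------+-------+--------------
Wrong total    | Bob   | NULL         
Export error   | Sam   | NULL         
Crash on save  | NULL  | Wrong total  
Stale cache    | Sam   | Export error 
Wrong timezone | Fiona | Crash on save


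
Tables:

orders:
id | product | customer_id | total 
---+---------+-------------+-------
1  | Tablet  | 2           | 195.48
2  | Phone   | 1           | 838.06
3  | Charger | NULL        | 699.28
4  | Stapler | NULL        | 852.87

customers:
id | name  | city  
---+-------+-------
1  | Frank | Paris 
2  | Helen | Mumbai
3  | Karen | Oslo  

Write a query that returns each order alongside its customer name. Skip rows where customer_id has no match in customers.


INNER JOIN keeps only orders rows whose customer_id matches an id in customers. Walk through each order:
  - order 1 (Tablet): customer_id=2 -> matches Helen
  - order 2 (Phone): customer_id=1 -> matches Frank
  - order 3 (Charger): customer_id=NULL, no match -> dropped
  - order 4 (Stapler): customer_id=NULL, no match -> dropped
So 2 of 4 rows are dropped.

SQL:
SELECT a.product, b.name AS customer
FROM orders a
INNER JOIN customers b ON a.customer_id = b.id

Result:
product | customer
--------+---------
Tablet  | Helen   
Phone   | Frank   


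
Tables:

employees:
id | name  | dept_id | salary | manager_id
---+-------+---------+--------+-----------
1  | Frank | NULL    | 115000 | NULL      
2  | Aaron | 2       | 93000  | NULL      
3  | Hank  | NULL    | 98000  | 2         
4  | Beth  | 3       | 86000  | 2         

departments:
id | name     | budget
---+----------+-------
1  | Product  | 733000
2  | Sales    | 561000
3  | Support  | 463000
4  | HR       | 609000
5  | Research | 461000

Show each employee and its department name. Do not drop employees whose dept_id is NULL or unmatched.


LEFT JOIN keeps every row from employees (the left table); where dept_id has no match in departments, the department columns become NULL. Walk through each employee:
  - employee 1 (Frank): dept_id=NULL, no match -> kept with NULL
  - employee 2 (Aaron): dept_id=2 -> matches Sales
  - employee 3 (Hank): dept_id=NULL, no match -> kept with NULL
  - employee 4 (Beth): dept_id=3 -> matches Support
All 4 rows appear; 2 have NULL department.

SQL:
SELECT a.name, b.name AS department
FROM employees a
LEFT JOIN departments b ON a.dept_id = b.id

Result:
name  | department
------+-----------
Frank | NULL      
Aaron | Sales     
Hank  | NULL      
Beth  | Support   


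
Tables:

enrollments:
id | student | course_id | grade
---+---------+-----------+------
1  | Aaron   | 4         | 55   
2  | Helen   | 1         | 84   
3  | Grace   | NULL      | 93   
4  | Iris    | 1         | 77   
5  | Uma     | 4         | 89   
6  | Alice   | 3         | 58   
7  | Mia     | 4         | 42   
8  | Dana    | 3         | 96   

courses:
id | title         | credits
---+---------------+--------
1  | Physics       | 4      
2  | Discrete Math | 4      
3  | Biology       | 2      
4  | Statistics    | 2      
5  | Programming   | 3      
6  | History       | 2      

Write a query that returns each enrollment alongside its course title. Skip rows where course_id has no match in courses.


INNER JOIN keeps only enrollments rows whose course_id matches an id in courses. Walk through each enrollment:
  - enrollment 1 (Aaron): course_id=4 -> matches Statistics
  - enrollment 2 (Helen): course_id=1 -> matches Physics
  - enrollment 3 (Grace): course_id=NULL, no match -> dropped
  - enrollment 4 (Iris): course_id=1 -> matches Physics
  - enrollment 5 (Uma): course_id=4 -> matches Statistics
  - enrollment 6 (Alice): course_id=3 -> matches Biology
  - enrollment 7 (Mia): course_id=4 -> matches Statistics
  - enrollment 8 (Dana): course_id=3 -> matches Biology
So 1 of 8 rows is dropped.

SQL:
SELECT a.student, b.title AS course
FROM enrollments a
INNER JOIN courses b ON a.course_id = b.id

Result:
student | course    
--------+-----------
Aaron   | Statistics
Helen   | Physics   
Iris    | Physics   
Uma     | Statistics
Alice   | Biology   
Mia     | Statistics
Dana    | Biology   


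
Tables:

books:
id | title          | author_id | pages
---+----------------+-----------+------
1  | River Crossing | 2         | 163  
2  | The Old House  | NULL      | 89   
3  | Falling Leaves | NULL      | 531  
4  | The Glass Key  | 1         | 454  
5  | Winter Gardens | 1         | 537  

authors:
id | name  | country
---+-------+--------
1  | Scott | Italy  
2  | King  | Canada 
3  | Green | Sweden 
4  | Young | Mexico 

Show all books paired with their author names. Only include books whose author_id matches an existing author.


INNER JOIN keeps only books rows whose author_id matches an id in authors. Walk through each book:
  - book 1 (River Crossing): author_id=2 -> matches King
  - book 2 (The Old House): author_id=NULL, no match -> dropped
  - book 3 (Falling Leaves): author_id=NULL, no match -> dropped
  - book 4 (The Glass Key): author_id=1 -> matches Scott
  - book 5 (Winter Gardens): author_id=1 -> matches Scott
So 2 of 5 rows are dropped.

SQL:
SELECT a.title, b.name AS author
FROM books a
INNER JOIN authors b ON a.author_id = b.id

Result:
title          | author
---------------+-------
River Crossing | King  
The Glass Key  | Scott 
Winter Gardens | Scott 


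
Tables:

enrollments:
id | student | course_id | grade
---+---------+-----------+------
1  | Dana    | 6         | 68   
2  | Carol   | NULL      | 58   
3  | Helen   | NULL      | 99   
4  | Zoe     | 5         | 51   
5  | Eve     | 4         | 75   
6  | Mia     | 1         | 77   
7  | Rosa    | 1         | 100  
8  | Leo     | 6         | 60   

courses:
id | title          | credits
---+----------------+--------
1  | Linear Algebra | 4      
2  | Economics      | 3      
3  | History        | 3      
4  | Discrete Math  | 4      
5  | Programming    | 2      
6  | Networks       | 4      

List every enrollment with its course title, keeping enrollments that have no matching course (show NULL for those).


LEFT JOIN keeps every row from enrollments (the left table); where course_id has no match in courses, the course columns become NULL. Walk through each enrollment:
  - enrollment 1 (Dana): course_id=6 -> matches Networks
  - enrollment 2 (Carol): course_id=NULL, no match -> kept with NULL
  - enrollment 3 (Helen): course_id=NULL, no match -> kept with NULL
  - enrollment 4 (Zoe): course_id=5 -> matches Programming
  - enrollment 5 (Eve): course_id=4 -> matches Discrete Math
  - enrollment 6 (Mia): course_id=1 -> matches Linear Algebra
  - enrollment 7 (Rosa): course_id=1 -> matches Linear Algebra
  - enrollment 8 (Leo): course_id=6 -> matches Networks
All 8 rows appear; 2 have NULL course.

SQL:
SELECT a.student, b.title AS course
FROM enrollments a
LEFT JOIN courses b ON a.course_id = b.id

Result:
student | course        
--------+---------------
Dana    | Networks      
Carol   | NULL          
Helen   | NULL          
Zoe     | Programming   
Eve     | Discrete Math 
Mia     | Linear Algebra
Rosa    | Linear Algebra
Leo     | Networks      


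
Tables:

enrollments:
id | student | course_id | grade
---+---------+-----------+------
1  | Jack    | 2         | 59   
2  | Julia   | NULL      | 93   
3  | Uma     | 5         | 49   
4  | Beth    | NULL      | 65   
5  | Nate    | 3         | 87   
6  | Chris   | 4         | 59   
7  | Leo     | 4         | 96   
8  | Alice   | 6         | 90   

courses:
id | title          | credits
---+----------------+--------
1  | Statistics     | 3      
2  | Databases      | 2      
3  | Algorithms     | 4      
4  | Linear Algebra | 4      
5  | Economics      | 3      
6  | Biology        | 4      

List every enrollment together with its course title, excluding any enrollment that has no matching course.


INNER JOIN keeps only enrollments rows whose course_id matches an id in courses. Walk through each enrollment:
  - enrollment 1 (Jack): course_id=2 -> matches Databases
  - enrollment 2 (Julia): course_id=NULL, no match -> dropped
  - enrollment 3 (Uma): course_id=5 -> matches Economics
  - enrollment 4 (Beth): course_id=NULL, no match -> dropped
  - enrollment 5 (Nate): course_id=3 -> matches Algorithms
  - enrollment 6 (Chris): course_id=4 -> matches Linear Algebra
  - enrollment 7 (Leo): course_id=4 -> matches Linear Algebra
  - enrollment 8 (Alice): course_id=6 -> matches Biology
So 2 of 8 rows are dropped.

SQL:
SELECT a.student, b.title AS course
FROM enrollments a
INNER JOIN courses b ON a.course_id = b.id

Result:
student | course        
--------+---------------
Jack    | Databases     
Uma     | Economics     
Nate    | Algorithms    
Chris   | Linear Algebra
Leo     | Linear Algebra
Alice   | Biology       


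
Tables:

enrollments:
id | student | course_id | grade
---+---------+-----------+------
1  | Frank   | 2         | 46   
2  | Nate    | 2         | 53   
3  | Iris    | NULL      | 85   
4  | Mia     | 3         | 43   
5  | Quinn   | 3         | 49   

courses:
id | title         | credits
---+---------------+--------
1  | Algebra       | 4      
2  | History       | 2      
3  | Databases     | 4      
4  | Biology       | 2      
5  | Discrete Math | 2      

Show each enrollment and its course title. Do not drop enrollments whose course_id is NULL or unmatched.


LEFT JOIN keeps every row from enrollments (the left table); where course_id has no match in courses, the course columns become NULL. Walk through each enrollment:
  - enrollment 1 (Frank): course_id=2 -> matches History
  - enrollment 2 (Nate): course_id=2 -> matches History
  - enrollment 3 (Iris): course_id=NULL, no match -> kept with NULL
  - enrollment 4 (Mia): course_id=3 -> matches Databases
  - enrollment 5 (Quinn): course_id=3 -> matches Databases
All 5 rows appear; 1 has NULL course.

SQL:
SELECT a.student, b.title AS course
FROM enrollments a
LEFT JOIN courses b ON a.course_id = b.id

Result:
student | course   
--------+----------
Frank   | History  
Nate    | History  
Iris    | NULL     
Mia     | Databases
Quinn   | Databases
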